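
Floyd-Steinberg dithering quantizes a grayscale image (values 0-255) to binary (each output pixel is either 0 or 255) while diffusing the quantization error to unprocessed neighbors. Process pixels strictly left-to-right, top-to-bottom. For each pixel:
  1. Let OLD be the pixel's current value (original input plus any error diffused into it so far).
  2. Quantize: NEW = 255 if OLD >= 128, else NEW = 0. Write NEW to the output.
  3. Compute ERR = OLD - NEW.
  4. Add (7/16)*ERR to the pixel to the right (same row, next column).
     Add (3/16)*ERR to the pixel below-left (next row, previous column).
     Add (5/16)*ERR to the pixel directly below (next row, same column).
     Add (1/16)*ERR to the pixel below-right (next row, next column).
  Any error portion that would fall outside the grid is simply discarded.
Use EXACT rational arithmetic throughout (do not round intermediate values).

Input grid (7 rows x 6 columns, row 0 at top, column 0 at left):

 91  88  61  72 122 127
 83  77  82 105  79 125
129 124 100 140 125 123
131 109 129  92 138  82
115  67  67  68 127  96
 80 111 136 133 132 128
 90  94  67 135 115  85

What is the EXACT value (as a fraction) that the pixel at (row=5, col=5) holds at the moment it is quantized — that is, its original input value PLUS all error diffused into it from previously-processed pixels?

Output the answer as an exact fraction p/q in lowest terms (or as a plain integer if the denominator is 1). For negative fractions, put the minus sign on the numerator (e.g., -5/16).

Answer: 23258444332360311031/144115188075855872

Derivation:
(0,0): OLD=91 → NEW=0, ERR=91
(0,1): OLD=2045/16 → NEW=0, ERR=2045/16
(0,2): OLD=29931/256 → NEW=0, ERR=29931/256
(0,3): OLD=504429/4096 → NEW=0, ERR=504429/4096
(0,4): OLD=11526395/65536 → NEW=255, ERR=-5185285/65536
(0,5): OLD=96872157/1048576 → NEW=0, ERR=96872157/1048576
(1,0): OLD=34663/256 → NEW=255, ERR=-30617/256
(1,1): OLD=188881/2048 → NEW=0, ERR=188881/2048
(1,2): OLD=12449573/65536 → NEW=255, ERR=-4262107/65536
(1,3): OLD=28181633/262144 → NEW=0, ERR=28181633/262144
(1,4): OLD=2119413283/16777216 → NEW=0, ERR=2119413283/16777216
(1,5): OLD=54812664581/268435456 → NEW=255, ERR=-13638376699/268435456
(2,0): OLD=3569035/32768 → NEW=0, ERR=3569035/32768
(2,1): OLD=189586601/1048576 → NEW=255, ERR=-77800279/1048576
(2,2): OLD=1227037755/16777216 → NEW=0, ERR=1227037755/16777216
(2,3): OLD=30227745571/134217728 → NEW=255, ERR=-3997775069/134217728
(2,4): OLD=638397985769/4294967296 → NEW=255, ERR=-456818674711/4294967296
(2,5): OLD=4706264580079/68719476736 → NEW=0, ERR=4706264580079/68719476736
(3,0): OLD=2535460059/16777216 → NEW=255, ERR=-1742730021/16777216
(3,1): OLD=8172395711/134217728 → NEW=0, ERR=8172395711/134217728
(3,2): OLD=180680954925/1073741824 → NEW=255, ERR=-93123210195/1073741824
(3,3): OLD=2018763604359/68719476736 → NEW=0, ERR=2018763604359/68719476736
(3,4): OLD=70695194395815/549755813888 → NEW=255, ERR=-69492538145625/549755813888
(3,5): OLD=364609653641833/8796093022208 → NEW=0, ERR=364609653641833/8796093022208
(4,0): OLD=201768605813/2147483648 → NEW=0, ERR=201768605813/2147483648
(4,1): OLD=3586465664369/34359738368 → NEW=0, ERR=3586465664369/34359738368
(4,2): OLD=104318928516867/1099511627776 → NEW=0, ERR=104318928516867/1099511627776
(4,3): OLD=1575688842873647/17592186044416 → NEW=0, ERR=1575688842873647/17592186044416
(4,4): OLD=38362799243635743/281474976710656 → NEW=255, ERR=-33413319817581537/281474976710656
(4,5): OLD=221209690556630137/4503599627370496 → NEW=0, ERR=221209690556630137/4503599627370496
(5,0): OLD=70881350569187/549755813888 → NEW=255, ERR=-69306381972253/549755813888
(5,1): OLD=1972540121344531/17592186044416 → NEW=0, ERR=1972540121344531/17592186044416
(5,2): OLD=33498614456094081/140737488355328 → NEW=255, ERR=-2389445074514559/140737488355328
(5,3): OLD=618047313074537243/4503599627370496 → NEW=255, ERR=-530370591904939237/4503599627370496
(5,4): OLD=524118512463866747/9007199254740992 → NEW=0, ERR=524118512463866747/9007199254740992
(5,5): OLD=23258444332360311031/144115188075855872 → NEW=255, ERR=-13490928626982936329/144115188075855872
Target (5,5): original=128, with diffused error = 23258444332360311031/144115188075855872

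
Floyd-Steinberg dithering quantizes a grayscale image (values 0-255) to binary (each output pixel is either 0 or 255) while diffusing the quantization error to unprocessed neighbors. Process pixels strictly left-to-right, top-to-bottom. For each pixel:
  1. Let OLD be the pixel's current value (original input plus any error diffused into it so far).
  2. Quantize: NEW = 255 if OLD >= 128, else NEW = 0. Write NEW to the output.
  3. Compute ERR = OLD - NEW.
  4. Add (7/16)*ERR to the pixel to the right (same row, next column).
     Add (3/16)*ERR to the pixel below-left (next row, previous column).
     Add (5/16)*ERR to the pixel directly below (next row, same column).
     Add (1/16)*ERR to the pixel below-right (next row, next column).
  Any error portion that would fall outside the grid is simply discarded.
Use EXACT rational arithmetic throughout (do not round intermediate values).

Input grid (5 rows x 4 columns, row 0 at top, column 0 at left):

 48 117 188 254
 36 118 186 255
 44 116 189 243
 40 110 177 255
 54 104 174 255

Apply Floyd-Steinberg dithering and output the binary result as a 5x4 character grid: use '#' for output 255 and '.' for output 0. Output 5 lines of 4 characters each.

(0,0): OLD=48 → NEW=0, ERR=48
(0,1): OLD=138 → NEW=255, ERR=-117
(0,2): OLD=2189/16 → NEW=255, ERR=-1891/16
(0,3): OLD=51787/256 → NEW=255, ERR=-13493/256
(1,0): OLD=465/16 → NEW=0, ERR=465/16
(1,1): OLD=9599/128 → NEW=0, ERR=9599/128
(1,2): OLD=674531/4096 → NEW=255, ERR=-369949/4096
(1,3): OLD=12558501/65536 → NEW=255, ERR=-4153179/65536
(2,0): OLD=137509/2048 → NEW=0, ERR=137509/2048
(2,1): OLD=10072335/65536 → NEW=255, ERR=-6639345/65536
(2,2): OLD=14320585/131072 → NEW=0, ERR=14320585/131072
(2,3): OLD=556481873/2097152 → NEW=255, ERR=21708113/2097152
(3,0): OLD=44026445/1048576 → NEW=0, ERR=44026445/1048576
(3,1): OLD=2036629923/16777216 → NEW=0, ERR=2036629923/16777216
(3,2): OLD=69755981965/268435456 → NEW=255, ERR=1304940685/268435456
(3,3): OLD=1147572995675/4294967296 → NEW=255, ERR=52356335195/4294967296
(4,0): OLD=24127519993/268435456 → NEW=0, ERR=24127519993/268435456
(4,1): OLD=396842612275/2147483648 → NEW=255, ERR=-150765717965/2147483648
(4,2): OLD=10629310421227/68719476736 → NEW=255, ERR=-6894156146453/68719476736
(4,3): OLD=236638943688669/1099511627776 → NEW=255, ERR=-43736521394211/1099511627776
Row 0: .###
Row 1: ..##
Row 2: .#.#
Row 3: ..##
Row 4: .###

Answer: .###
..##
.#.#
..##
.###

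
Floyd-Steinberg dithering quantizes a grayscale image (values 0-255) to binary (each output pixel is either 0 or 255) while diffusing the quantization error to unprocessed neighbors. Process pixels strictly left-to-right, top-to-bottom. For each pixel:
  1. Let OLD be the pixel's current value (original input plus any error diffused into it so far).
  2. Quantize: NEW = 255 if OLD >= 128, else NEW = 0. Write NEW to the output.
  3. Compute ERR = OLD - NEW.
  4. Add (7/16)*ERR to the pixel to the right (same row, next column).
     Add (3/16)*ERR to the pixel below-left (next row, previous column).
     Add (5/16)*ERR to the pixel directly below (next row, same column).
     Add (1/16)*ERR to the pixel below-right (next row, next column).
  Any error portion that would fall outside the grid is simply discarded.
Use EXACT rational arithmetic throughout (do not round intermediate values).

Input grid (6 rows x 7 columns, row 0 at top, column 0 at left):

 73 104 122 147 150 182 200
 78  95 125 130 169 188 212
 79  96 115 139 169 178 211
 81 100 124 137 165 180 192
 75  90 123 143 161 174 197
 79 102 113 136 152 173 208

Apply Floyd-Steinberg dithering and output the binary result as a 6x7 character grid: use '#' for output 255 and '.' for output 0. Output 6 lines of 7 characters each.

Answer: .#.#.##
..#.###
.#.#.##
.#.##.#
..#.###
.#.#.#.

Derivation:
(0,0): OLD=73 → NEW=0, ERR=73
(0,1): OLD=2175/16 → NEW=255, ERR=-1905/16
(0,2): OLD=17897/256 → NEW=0, ERR=17897/256
(0,3): OLD=727391/4096 → NEW=255, ERR=-317089/4096
(0,4): OLD=7610777/65536 → NEW=0, ERR=7610777/65536
(0,5): OLD=244116271/1048576 → NEW=255, ERR=-23270609/1048576
(0,6): OLD=3192548937/16777216 → NEW=255, ERR=-1085641143/16777216
(1,0): OLD=20093/256 → NEW=0, ERR=20093/256
(1,1): OLD=224875/2048 → NEW=0, ERR=224875/2048
(1,2): OLD=11333063/65536 → NEW=255, ERR=-5378617/65536
(1,3): OLD=25177851/262144 → NEW=0, ERR=25177851/262144
(1,4): OLD=3998204881/16777216 → NEW=255, ERR=-279985199/16777216
(1,5): OLD=22667878049/134217728 → NEW=255, ERR=-11557642591/134217728
(1,6): OLD=327958751567/2147483648 → NEW=255, ERR=-219649578673/2147483648
(2,0): OLD=4067017/32768 → NEW=0, ERR=4067017/32768
(2,1): OLD=182589491/1048576 → NEW=255, ERR=-84797389/1048576
(2,2): OLD=1322778969/16777216 → NEW=0, ERR=1322778969/16777216
(2,3): OLD=26206005969/134217728 → NEW=255, ERR=-8019514671/134217728
(2,4): OLD=136903428897/1073741824 → NEW=0, ERR=136903428897/1073741824
(2,5): OLD=6413283185291/34359738368 → NEW=255, ERR=-2348450098549/34359738368
(2,6): OLD=79028603243389/549755813888 → NEW=255, ERR=-61159129298051/549755813888
(3,0): OLD=1755285049/16777216 → NEW=0, ERR=1755285049/16777216
(3,1): OLD=19198699717/134217728 → NEW=255, ERR=-15026820923/134217728
(3,2): OLD=89549387423/1073741824 → NEW=0, ERR=89549387423/1073741824
(3,3): OLD=788768836009/4294967296 → NEW=255, ERR=-306447824471/4294967296
(3,4): OLD=86354833693241/549755813888 → NEW=255, ERR=-53832898848199/549755813888
(3,5): OLD=452603805938619/4398046511104 → NEW=0, ERR=452603805938619/4398046511104
(3,6): OLD=13932058739145509/70368744177664 → NEW=255, ERR=-4011971026158811/70368744177664
(4,0): OLD=186192212791/2147483648 → NEW=0, ERR=186192212791/2147483648
(4,1): OLD=3955549079627/34359738368 → NEW=0, ERR=3955549079627/34359738368
(4,2): OLD=98435096709701/549755813888 → NEW=255, ERR=-41752635831739/549755813888
(4,3): OLD=326898416754055/4398046511104 → NEW=0, ERR=326898416754055/4398046511104
(4,4): OLD=6254174810755941/35184372088832 → NEW=255, ERR=-2717840071896219/35184372088832
(4,5): OLD=175138603128113125/1125899906842624 → NEW=255, ERR=-111965873116755995/1125899906842624
(4,6): OLD=2559984286778240467/18014398509481984 → NEW=255, ERR=-2033687333139665453/18014398509481984
(5,0): OLD=70192733559313/549755813888 → NEW=0, ERR=70192733559313/549755813888
(5,1): OLD=813700924264923/4398046511104 → NEW=255, ERR=-307800936066597/4398046511104
(5,2): OLD=2806980819397357/35184372088832 → NEW=0, ERR=2806980819397357/35184372088832
(5,3): OLD=49230153581161089/281474976710656 → NEW=255, ERR=-22545965480056191/281474976710656
(5,4): OLD=1419835503835063275/18014398509481984 → NEW=0, ERR=1419835503835063275/18014398509481984
(5,5): OLD=21676418817760617275/144115188075855872 → NEW=255, ERR=-15072954141582630085/144115188075855872
(5,6): OLD=278425541840838545941/2305843009213693952 → NEW=0, ERR=278425541840838545941/2305843009213693952
Row 0: .#.#.##
Row 1: ..#.###
Row 2: .#.#.##
Row 3: .#.##.#
Row 4: ..#.###
Row 5: .#.#.#.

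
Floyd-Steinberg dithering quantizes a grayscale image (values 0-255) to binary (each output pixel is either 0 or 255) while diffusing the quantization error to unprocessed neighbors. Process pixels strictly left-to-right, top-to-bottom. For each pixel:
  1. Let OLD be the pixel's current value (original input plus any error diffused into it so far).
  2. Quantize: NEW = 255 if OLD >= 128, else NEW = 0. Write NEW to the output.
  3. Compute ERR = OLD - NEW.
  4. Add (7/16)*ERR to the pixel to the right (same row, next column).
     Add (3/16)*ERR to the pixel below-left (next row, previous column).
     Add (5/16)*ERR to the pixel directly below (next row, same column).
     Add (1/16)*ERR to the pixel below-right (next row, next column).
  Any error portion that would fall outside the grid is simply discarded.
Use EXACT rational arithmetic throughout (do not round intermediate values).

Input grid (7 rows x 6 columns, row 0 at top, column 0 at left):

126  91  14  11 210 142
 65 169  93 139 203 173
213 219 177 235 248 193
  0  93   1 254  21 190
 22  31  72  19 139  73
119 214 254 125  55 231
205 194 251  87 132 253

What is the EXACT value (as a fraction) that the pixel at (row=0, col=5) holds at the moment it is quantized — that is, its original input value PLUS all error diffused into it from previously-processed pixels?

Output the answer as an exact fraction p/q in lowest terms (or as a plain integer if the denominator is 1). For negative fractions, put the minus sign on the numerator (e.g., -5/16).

(0,0): OLD=126 → NEW=0, ERR=126
(0,1): OLD=1169/8 → NEW=255, ERR=-871/8
(0,2): OLD=-4305/128 → NEW=0, ERR=-4305/128
(0,3): OLD=-7607/2048 → NEW=0, ERR=-7607/2048
(0,4): OLD=6828031/32768 → NEW=255, ERR=-1527809/32768
(0,5): OLD=63754233/524288 → NEW=0, ERR=63754233/524288
Target (0,5): original=142, with diffused error = 63754233/524288

Answer: 63754233/524288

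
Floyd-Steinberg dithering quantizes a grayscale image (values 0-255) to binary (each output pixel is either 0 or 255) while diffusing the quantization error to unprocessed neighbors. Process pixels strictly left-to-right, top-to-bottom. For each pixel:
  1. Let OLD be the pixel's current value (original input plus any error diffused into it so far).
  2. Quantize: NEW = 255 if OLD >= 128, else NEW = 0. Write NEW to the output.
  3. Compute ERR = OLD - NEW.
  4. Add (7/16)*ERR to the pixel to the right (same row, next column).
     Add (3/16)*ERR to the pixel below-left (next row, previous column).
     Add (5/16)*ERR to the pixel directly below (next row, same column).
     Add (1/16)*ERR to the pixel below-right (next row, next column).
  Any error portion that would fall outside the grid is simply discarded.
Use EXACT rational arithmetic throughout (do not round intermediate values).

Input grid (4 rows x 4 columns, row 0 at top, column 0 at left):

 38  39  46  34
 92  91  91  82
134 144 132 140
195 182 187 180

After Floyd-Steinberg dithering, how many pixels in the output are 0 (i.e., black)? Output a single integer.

(0,0): OLD=38 → NEW=0, ERR=38
(0,1): OLD=445/8 → NEW=0, ERR=445/8
(0,2): OLD=9003/128 → NEW=0, ERR=9003/128
(0,3): OLD=132653/2048 → NEW=0, ERR=132653/2048
(1,0): OLD=14631/128 → NEW=0, ERR=14631/128
(1,1): OLD=178129/1024 → NEW=255, ERR=-82991/1024
(1,2): OLD=3052133/32768 → NEW=0, ERR=3052133/32768
(1,3): OLD=77273555/524288 → NEW=255, ERR=-56419885/524288
(2,0): OLD=2531723/16384 → NEW=255, ERR=-1646197/16384
(2,1): OLD=52074089/524288 → NEW=0, ERR=52074089/524288
(2,2): OLD=188029309/1048576 → NEW=255, ERR=-79357571/1048576
(2,3): OLD=1326776649/16777216 → NEW=0, ERR=1326776649/16777216
(3,0): OLD=1528609307/8388608 → NEW=255, ERR=-610485733/8388608
(3,1): OLD=21572718917/134217728 → NEW=255, ERR=-12652801723/134217728
(3,2): OLD=307394591035/2147483648 → NEW=255, ERR=-240213739205/2147483648
(3,3): OLD=5189869481757/34359738368 → NEW=255, ERR=-3571863802083/34359738368
Output grid:
  Row 0: ....  (4 black, running=4)
  Row 1: .#.#  (2 black, running=6)
  Row 2: #.#.  (2 black, running=8)
  Row 3: ####  (0 black, running=8)

Answer: 8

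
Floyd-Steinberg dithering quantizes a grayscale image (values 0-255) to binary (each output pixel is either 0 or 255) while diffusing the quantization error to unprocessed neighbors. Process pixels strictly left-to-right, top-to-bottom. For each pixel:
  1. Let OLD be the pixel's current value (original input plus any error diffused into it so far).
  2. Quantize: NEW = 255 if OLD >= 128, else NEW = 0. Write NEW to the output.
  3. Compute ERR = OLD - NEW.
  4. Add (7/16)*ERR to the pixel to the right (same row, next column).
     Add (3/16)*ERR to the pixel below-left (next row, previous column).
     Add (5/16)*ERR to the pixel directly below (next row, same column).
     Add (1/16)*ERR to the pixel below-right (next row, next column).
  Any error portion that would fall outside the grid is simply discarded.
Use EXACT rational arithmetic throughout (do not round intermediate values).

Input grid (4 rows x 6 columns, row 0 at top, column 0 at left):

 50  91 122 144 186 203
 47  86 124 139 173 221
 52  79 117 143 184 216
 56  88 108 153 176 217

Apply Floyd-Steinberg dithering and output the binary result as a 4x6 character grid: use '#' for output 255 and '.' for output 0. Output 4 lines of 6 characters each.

Answer: ..#.##
.#.###
..#.##
.#.#.#

Derivation:
(0,0): OLD=50 → NEW=0, ERR=50
(0,1): OLD=903/8 → NEW=0, ERR=903/8
(0,2): OLD=21937/128 → NEW=255, ERR=-10703/128
(0,3): OLD=219991/2048 → NEW=0, ERR=219991/2048
(0,4): OLD=7634785/32768 → NEW=255, ERR=-721055/32768
(0,5): OLD=101383079/524288 → NEW=255, ERR=-32310361/524288
(1,0): OLD=10725/128 → NEW=0, ERR=10725/128
(1,1): OLD=148867/1024 → NEW=255, ERR=-112253/1024
(1,2): OLD=2526591/32768 → NEW=0, ERR=2526591/32768
(1,3): OLD=25814579/131072 → NEW=255, ERR=-7608781/131072
(1,4): OLD=1139885529/8388608 → NEW=255, ERR=-999209511/8388608
(1,5): OLD=19898232351/134217728 → NEW=255, ERR=-14327288289/134217728
(2,0): OLD=944209/16384 → NEW=0, ERR=944209/16384
(2,1): OLD=47002571/524288 → NEW=0, ERR=47002571/524288
(2,2): OLD=1363833505/8388608 → NEW=255, ERR=-775261535/8388608
(2,3): OLD=4490336601/67108864 → NEW=0, ERR=4490336601/67108864
(2,4): OLD=327291686155/2147483648 → NEW=255, ERR=-220316644085/2147483648
(2,5): OLD=4477506280957/34359738368 → NEW=255, ERR=-4284227002883/34359738368
(3,0): OLD=761843201/8388608 → NEW=0, ERR=761843201/8388608
(3,1): OLD=9530959277/67108864 → NEW=255, ERR=-7581801043/67108864
(3,2): OLD=25684193591/536870912 → NEW=0, ERR=25684193591/536870912
(3,3): OLD=5835234361797/34359738368 → NEW=255, ERR=-2926498922043/34359738368
(3,4): OLD=24046285297125/274877906944 → NEW=0, ERR=24046285297125/274877906944
(3,5): OLD=923130479431243/4398046511104 → NEW=255, ERR=-198371380900277/4398046511104
Row 0: ..#.##
Row 1: .#.###
Row 2: ..#.##
Row 3: .#.#.#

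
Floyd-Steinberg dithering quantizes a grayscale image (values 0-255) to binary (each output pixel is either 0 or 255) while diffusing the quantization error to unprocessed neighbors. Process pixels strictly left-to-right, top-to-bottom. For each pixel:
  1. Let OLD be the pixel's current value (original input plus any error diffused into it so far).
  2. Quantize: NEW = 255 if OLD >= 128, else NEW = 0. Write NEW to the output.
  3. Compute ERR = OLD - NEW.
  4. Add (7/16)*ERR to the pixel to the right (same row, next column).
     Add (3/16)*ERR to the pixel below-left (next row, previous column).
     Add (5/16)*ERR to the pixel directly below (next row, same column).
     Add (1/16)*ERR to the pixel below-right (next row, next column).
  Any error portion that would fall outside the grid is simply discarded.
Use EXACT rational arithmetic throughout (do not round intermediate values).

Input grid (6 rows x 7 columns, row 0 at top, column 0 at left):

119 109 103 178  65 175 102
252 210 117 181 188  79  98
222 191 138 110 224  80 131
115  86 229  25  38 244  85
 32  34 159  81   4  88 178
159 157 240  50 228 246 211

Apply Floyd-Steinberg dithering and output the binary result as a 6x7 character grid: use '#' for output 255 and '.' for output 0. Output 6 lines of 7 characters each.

(0,0): OLD=119 → NEW=0, ERR=119
(0,1): OLD=2577/16 → NEW=255, ERR=-1503/16
(0,2): OLD=15847/256 → NEW=0, ERR=15847/256
(0,3): OLD=840017/4096 → NEW=255, ERR=-204463/4096
(0,4): OLD=2828599/65536 → NEW=0, ERR=2828599/65536
(0,5): OLD=203300993/1048576 → NEW=255, ERR=-64085887/1048576
(0,6): OLD=1262674823/16777216 → NEW=0, ERR=1262674823/16777216
(1,0): OLD=69523/256 → NEW=255, ERR=4243/256
(1,1): OLD=423813/2048 → NEW=255, ERR=-98427/2048
(1,2): OLD=6559337/65536 → NEW=0, ERR=6559337/65536
(1,3): OLD=57973301/262144 → NEW=255, ERR=-8873419/262144
(1,4): OLD=2887348607/16777216 → NEW=255, ERR=-1390841473/16777216
(1,5): OLD=5427892783/134217728 → NEW=0, ERR=5427892783/134217728
(1,6): OLD=290752646369/2147483648 → NEW=255, ERR=-256855683871/2147483648
(2,0): OLD=7148935/32768 → NEW=255, ERR=-1206905/32768
(2,1): OLD=188397245/1048576 → NEW=255, ERR=-78989635/1048576
(2,2): OLD=2130199671/16777216 → NEW=0, ERR=2130199671/16777216
(2,3): OLD=19553234815/134217728 → NEW=255, ERR=-14672285825/134217728
(2,4): OLD=167218582639/1073741824 → NEW=255, ERR=-106585582481/1073741824
(2,5): OLD=742217577189/34359738368 → NEW=0, ERR=742217577189/34359738368
(2,6): OLD=58054620502419/549755813888 → NEW=0, ERR=58054620502419/549755813888
(3,0): OLD=1499306135/16777216 → NEW=0, ERR=1499306135/16777216
(3,1): OLD=16517042507/134217728 → NEW=0, ERR=16517042507/134217728
(3,2): OLD=319236754513/1073741824 → NEW=255, ERR=45432589393/1073741824
(3,3): OLD=-5697636537/4294967296 → NEW=0, ERR=-5697636537/4294967296
(3,4): OLD=1988507645079/549755813888 → NEW=0, ERR=1988507645079/549755813888
(3,5): OLD=1169567850193205/4398046511104 → NEW=255, ERR=48065989861685/4398046511104
(3,6): OLD=8734993854110187/70368744177664 → NEW=0, ERR=8734993854110187/70368744177664
(4,0): OLD=178242849657/2147483648 → NEW=0, ERR=178242849657/2147483648
(4,1): OLD=4201801174309/34359738368 → NEW=0, ERR=4201801174309/34359738368
(4,2): OLD=128184616536139/549755813888 → NEW=255, ERR=-12003116005301/549755813888
(4,3): OLD=327021122041257/4398046511104 → NEW=0, ERR=327021122041257/4398046511104
(4,4): OLD=1394263363286891/35184372088832 → NEW=0, ERR=1394263363286891/35184372088832
(4,5): OLD=148903668618002859/1125899906842624 → NEW=255, ERR=-138200807626866261/1125899906842624
(4,6): OLD=2950261683033135645/18014398509481984 → NEW=255, ERR=-1643409936884770275/18014398509481984
(5,0): OLD=114276005903679/549755813888 → NEW=255, ERR=-25911726637761/549755813888
(5,1): OLD=772684716731669/4398046511104 → NEW=255, ERR=-348817143599851/4398046511104
(5,2): OLD=7742773936831843/35184372088832 → NEW=255, ERR=-1229240945820317/35184372088832
(5,3): OLD=18019123298747535/281474976710656 → NEW=0, ERR=18019123298747535/281474976710656
(5,4): OLD=4504015435014688901/18014398509481984 → NEW=255, ERR=-89656184903217019/18014398509481984
(5,5): OLD=27502323830098923189/144115188075855872 → NEW=255, ERR=-9247049129244324171/144115188075855872
(5,6): OLD=338377430187749462267/2305843009213693952 → NEW=255, ERR=-249612537161742495493/2305843009213693952
Row 0: .#.#.#.
Row 1: ##.##.#
Row 2: ##.##..
Row 3: ..#..#.
Row 4: ..#..##
Row 5: ###.###

Answer: .#.#.#.
##.##.#
##.##..
..#..#.
..#..##
###.###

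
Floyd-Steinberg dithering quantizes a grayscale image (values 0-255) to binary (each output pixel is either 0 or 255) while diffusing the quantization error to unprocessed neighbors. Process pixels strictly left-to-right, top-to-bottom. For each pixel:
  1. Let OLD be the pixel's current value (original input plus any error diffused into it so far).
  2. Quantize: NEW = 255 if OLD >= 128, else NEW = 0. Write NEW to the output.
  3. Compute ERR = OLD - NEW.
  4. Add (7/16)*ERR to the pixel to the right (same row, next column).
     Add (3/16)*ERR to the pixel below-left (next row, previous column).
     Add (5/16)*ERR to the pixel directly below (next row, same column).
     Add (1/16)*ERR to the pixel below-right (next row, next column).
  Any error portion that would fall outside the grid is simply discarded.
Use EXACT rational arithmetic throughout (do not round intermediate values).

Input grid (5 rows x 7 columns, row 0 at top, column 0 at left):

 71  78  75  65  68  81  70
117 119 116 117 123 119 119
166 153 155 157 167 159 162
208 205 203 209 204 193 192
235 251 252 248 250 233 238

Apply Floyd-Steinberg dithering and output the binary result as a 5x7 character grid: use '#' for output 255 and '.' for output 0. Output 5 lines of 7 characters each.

(0,0): OLD=71 → NEW=0, ERR=71
(0,1): OLD=1745/16 → NEW=0, ERR=1745/16
(0,2): OLD=31415/256 → NEW=0, ERR=31415/256
(0,3): OLD=486145/4096 → NEW=0, ERR=486145/4096
(0,4): OLD=7859463/65536 → NEW=0, ERR=7859463/65536
(0,5): OLD=139950897/1048576 → NEW=255, ERR=-127435983/1048576
(0,6): OLD=282353239/16777216 → NEW=0, ERR=282353239/16777216
(1,0): OLD=40867/256 → NEW=255, ERR=-24413/256
(1,1): OLD=284277/2048 → NEW=255, ERR=-237963/2048
(1,2): OLD=8689049/65536 → NEW=255, ERR=-8022631/65536
(1,3): OLD=34259301/262144 → NEW=255, ERR=-32587419/262144
(1,4): OLD=1522052047/16777216 → NEW=0, ERR=1522052047/16777216
(1,5): OLD=17631193599/134217728 → NEW=255, ERR=-16594327041/134217728
(1,6): OLD=134372588561/2147483648 → NEW=0, ERR=134372588561/2147483648
(2,0): OLD=3749079/32768 → NEW=0, ERR=3749079/32768
(2,1): OLD=144527533/1048576 → NEW=255, ERR=-122859347/1048576
(2,2): OLD=585756487/16777216 → NEW=0, ERR=585756487/16777216
(2,3): OLD=19164525263/134217728 → NEW=255, ERR=-15060995377/134217728
(2,4): OLD=123808571903/1073741824 → NEW=0, ERR=123808571903/1073741824
(2,5): OLD=6466912671573/34359738368 → NEW=255, ERR=-2294820612267/34359738368
(2,6): OLD=79498356926371/549755813888 → NEW=255, ERR=-60689375615069/549755813888
(3,0): OLD=3720935527/16777216 → NEW=255, ERR=-557254553/16777216
(3,1): OLD=22488268379/134217728 → NEW=255, ERR=-11737252261/134217728
(3,2): OLD=158149845825/1073741824 → NEW=255, ERR=-115654319295/1073741824
(3,3): OLD=646871685047/4294967296 → NEW=255, ERR=-448344975433/4294967296
(3,4): OLD=96112162260071/549755813888 → NEW=255, ERR=-44075570281369/549755813888
(3,5): OLD=543426587152165/4398046511104 → NEW=0, ERR=543426587152165/4398046511104
(3,6): OLD=14593472929203707/70368744177664 → NEW=255, ERR=-3350556836100613/70368744177664
(4,0): OLD=447156718377/2147483648 → NEW=255, ERR=-100451611863/2147483648
(4,1): OLD=6216898367893/34359738368 → NEW=255, ERR=-2544834915947/34359738368
(4,2): OLD=88454913611739/549755813888 → NEW=255, ERR=-51732818929701/549755813888
(4,3): OLD=670459415199705/4398046511104 → NEW=255, ERR=-451042445131815/4398046511104
(4,4): OLD=6921520311925819/35184372088832 → NEW=255, ERR=-2050494570726341/35184372088832
(4,5): OLD=261408537772018747/1125899906842624 → NEW=255, ERR=-25695938472850373/1125899906842624
(4,6): OLD=3978627935369664781/18014398509481984 → NEW=255, ERR=-615043684548241139/18014398509481984
Row 0: .....#.
Row 1: ####.#.
Row 2: .#.#.##
Row 3: #####.#
Row 4: #######

Answer: .....#.
####.#.
.#.#.##
#####.#
#######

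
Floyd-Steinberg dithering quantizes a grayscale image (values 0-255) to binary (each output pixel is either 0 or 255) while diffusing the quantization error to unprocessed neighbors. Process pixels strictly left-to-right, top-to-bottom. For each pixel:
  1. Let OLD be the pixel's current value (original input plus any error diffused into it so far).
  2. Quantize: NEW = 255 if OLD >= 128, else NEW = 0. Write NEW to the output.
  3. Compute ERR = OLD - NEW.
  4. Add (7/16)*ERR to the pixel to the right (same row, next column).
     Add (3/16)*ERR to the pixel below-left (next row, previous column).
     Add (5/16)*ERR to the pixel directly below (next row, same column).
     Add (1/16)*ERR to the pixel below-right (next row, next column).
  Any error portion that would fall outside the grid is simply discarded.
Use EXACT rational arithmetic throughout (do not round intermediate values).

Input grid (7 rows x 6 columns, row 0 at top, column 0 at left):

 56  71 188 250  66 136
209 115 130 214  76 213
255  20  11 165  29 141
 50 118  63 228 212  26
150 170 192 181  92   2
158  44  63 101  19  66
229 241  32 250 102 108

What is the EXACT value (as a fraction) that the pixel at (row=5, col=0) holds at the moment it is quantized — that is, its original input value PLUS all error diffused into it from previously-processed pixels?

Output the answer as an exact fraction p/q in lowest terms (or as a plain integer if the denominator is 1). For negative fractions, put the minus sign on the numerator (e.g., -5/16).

Answer: 9465819780097/68719476736

Derivation:
(0,0): OLD=56 → NEW=0, ERR=56
(0,1): OLD=191/2 → NEW=0, ERR=191/2
(0,2): OLD=7353/32 → NEW=255, ERR=-807/32
(0,3): OLD=122351/512 → NEW=255, ERR=-8209/512
(0,4): OLD=483209/8192 → NEW=0, ERR=483209/8192
(0,5): OLD=21208255/131072 → NEW=255, ERR=-12215105/131072
(1,0): OLD=7821/32 → NEW=255, ERR=-339/32
(1,1): OLD=35579/256 → NEW=255, ERR=-29701/256
(1,2): OLD=608855/8192 → NEW=0, ERR=608855/8192
(1,3): OLD=8224427/32768 → NEW=255, ERR=-131413/32768
(1,4): OLD=155613889/2097152 → NEW=0, ERR=155613889/2097152
(1,5): OLD=7382884343/33554432 → NEW=255, ERR=-1173495817/33554432
(2,0): OLD=941817/4096 → NEW=255, ERR=-102663/4096
(2,1): OLD=-1828221/131072 → NEW=0, ERR=-1828221/131072
(2,2): OLD=42195657/2097152 → NEW=0, ERR=42195657/2097152
(2,3): OLD=3206253633/16777216 → NEW=255, ERR=-1071936447/16777216
(2,4): OLD=9356202947/536870912 → NEW=0, ERR=9356202947/536870912
(2,5): OLD=1222631688325/8589934592 → NEW=255, ERR=-967801632635/8589934592
(3,0): OLD=82946857/2097152 → NEW=0, ERR=82946857/2097152
(3,1): OLD=2233908405/16777216 → NEW=255, ERR=-2044281675/16777216
(3,2): OLD=419733327/134217728 → NEW=0, ERR=419733327/134217728
(3,3): OLD=1837618485645/8589934592 → NEW=255, ERR=-352814835315/8589934592
(3,4): OLD=11981807082925/68719476736 → NEW=255, ERR=-5541659484755/68719476736
(3,5): OLD=-47718785399293/1099511627776 → NEW=0, ERR=-47718785399293/1099511627776
(4,0): OLD=37450347655/268435456 → NEW=255, ERR=-31000693625/268435456
(4,1): OLD=362732648603/4294967296 → NEW=0, ERR=362732648603/4294967296
(4,2): OLD=29495734088161/137438953472 → NEW=255, ERR=-5551199047199/137438953472
(4,3): OLD=298119479117637/2199023255552 → NEW=255, ERR=-262631451048123/2199023255552
(4,4): OLD=135243247038485/35184372088832 → NEW=0, ERR=135243247038485/35184372088832
(4,5): OLD=-8399732683969421/562949953421312 → NEW=0, ERR=-8399732683969421/562949953421312
(5,0): OLD=9465819780097/68719476736 → NEW=255, ERR=-8057646787583/68719476736
Target (5,0): original=158, with diffused error = 9465819780097/68719476736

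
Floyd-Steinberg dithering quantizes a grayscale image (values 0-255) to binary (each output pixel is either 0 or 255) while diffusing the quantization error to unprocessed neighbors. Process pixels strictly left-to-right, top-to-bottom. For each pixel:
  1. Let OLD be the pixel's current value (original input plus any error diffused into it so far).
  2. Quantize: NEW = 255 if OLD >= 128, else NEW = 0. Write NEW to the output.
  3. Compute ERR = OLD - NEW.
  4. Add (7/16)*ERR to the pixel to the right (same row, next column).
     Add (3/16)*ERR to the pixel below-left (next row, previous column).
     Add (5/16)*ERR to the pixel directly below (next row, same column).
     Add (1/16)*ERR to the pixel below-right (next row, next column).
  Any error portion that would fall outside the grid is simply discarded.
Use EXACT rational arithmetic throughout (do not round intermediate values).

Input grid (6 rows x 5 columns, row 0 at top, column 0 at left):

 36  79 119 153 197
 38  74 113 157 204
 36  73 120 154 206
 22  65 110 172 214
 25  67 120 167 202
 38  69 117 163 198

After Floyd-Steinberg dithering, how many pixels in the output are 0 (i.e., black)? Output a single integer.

(0,0): OLD=36 → NEW=0, ERR=36
(0,1): OLD=379/4 → NEW=0, ERR=379/4
(0,2): OLD=10269/64 → NEW=255, ERR=-6051/64
(0,3): OLD=114315/1024 → NEW=0, ERR=114315/1024
(0,4): OLD=4027853/16384 → NEW=255, ERR=-150067/16384
(1,0): OLD=4289/64 → NEW=0, ERR=4289/64
(1,1): OLD=60135/512 → NEW=0, ERR=60135/512
(1,2): OLD=2649171/16384 → NEW=255, ERR=-1528749/16384
(1,3): OLD=9400327/65536 → NEW=255, ERR=-7311353/65536
(1,4): OLD=167044853/1048576 → NEW=255, ERR=-100342027/1048576
(2,0): OLD=646877/8192 → NEW=0, ERR=646877/8192
(2,1): OLD=34326127/262144 → NEW=255, ERR=-32520593/262144
(2,2): OLD=96425293/4194304 → NEW=0, ERR=96425293/4194304
(2,3): OLD=7074645079/67108864 → NEW=0, ERR=7074645079/67108864
(2,4): OLD=231117057185/1073741824 → NEW=255, ERR=-42687107935/1073741824
(3,0): OLD=98213229/4194304 → NEW=0, ERR=98213229/4194304
(3,1): OLD=1534199113/33554432 → NEW=0, ERR=1534199113/33554432
(3,2): OLD=160203075091/1073741824 → NEW=255, ERR=-113601090029/1073741824
(3,3): OLD=327790628371/2147483648 → NEW=255, ERR=-219817701869/2147483648
(3,4): OLD=5613777660847/34359738368 → NEW=255, ERR=-3147955622993/34359738368
(4,0): OLD=21952899299/536870912 → NEW=0, ERR=21952899299/536870912
(4,1): OLD=1388203000131/17179869184 → NEW=0, ERR=1388203000131/17179869184
(4,2): OLD=29124567732877/274877906944 → NEW=0, ERR=29124567732877/274877906944
(4,3): OLD=693029598289091/4398046511104 → NEW=255, ERR=-428472262042429/4398046511104
(4,4): OLD=8750302237447893/70368744177664 → NEW=0, ERR=8750302237447893/70368744177664
(5,0): OLD=18122433352105/274877906944 → NEW=0, ERR=18122433352105/274877906944
(5,1): OLD=319996035190555/2199023255552 → NEW=255, ERR=-240754894975205/2199023255552
(5,2): OLD=6262503139670227/70368744177664 → NEW=0, ERR=6262503139670227/70368744177664
(5,3): OLD=56697055470401293/281474976710656 → NEW=255, ERR=-15079063590815987/281474976710656
(5,4): OLD=933743101061888703/4503599627370496 → NEW=255, ERR=-214674803917587777/4503599627370496
Output grid:
  Row 0: ..#.#  (3 black, running=3)
  Row 1: ..###  (2 black, running=5)
  Row 2: .#..#  (3 black, running=8)
  Row 3: ..###  (2 black, running=10)
  Row 4: ...#.  (4 black, running=14)
  Row 5: .#.##  (2 black, running=16)

Answer: 16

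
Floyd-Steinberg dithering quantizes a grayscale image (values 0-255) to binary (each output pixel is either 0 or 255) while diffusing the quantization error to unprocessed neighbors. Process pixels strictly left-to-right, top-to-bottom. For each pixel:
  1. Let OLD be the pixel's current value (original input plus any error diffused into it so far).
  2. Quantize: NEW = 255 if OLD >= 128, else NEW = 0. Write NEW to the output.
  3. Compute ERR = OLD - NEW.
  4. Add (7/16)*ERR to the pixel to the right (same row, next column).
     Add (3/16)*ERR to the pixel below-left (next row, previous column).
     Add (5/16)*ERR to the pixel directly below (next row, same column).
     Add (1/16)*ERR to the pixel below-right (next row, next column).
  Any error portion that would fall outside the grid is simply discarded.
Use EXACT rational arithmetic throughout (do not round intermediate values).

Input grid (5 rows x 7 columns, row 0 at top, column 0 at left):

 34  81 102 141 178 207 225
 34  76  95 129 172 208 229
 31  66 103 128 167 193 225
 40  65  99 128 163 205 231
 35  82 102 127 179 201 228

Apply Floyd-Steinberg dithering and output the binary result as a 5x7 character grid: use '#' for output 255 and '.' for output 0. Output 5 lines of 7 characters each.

(0,0): OLD=34 → NEW=0, ERR=34
(0,1): OLD=767/8 → NEW=0, ERR=767/8
(0,2): OLD=18425/128 → NEW=255, ERR=-14215/128
(0,3): OLD=189263/2048 → NEW=0, ERR=189263/2048
(0,4): OLD=7157545/32768 → NEW=255, ERR=-1198295/32768
(0,5): OLD=100139551/524288 → NEW=255, ERR=-33553889/524288
(0,6): OLD=1652559577/8388608 → NEW=255, ERR=-486535463/8388608
(1,0): OLD=8013/128 → NEW=0, ERR=8013/128
(1,1): OLD=117403/1024 → NEW=0, ERR=117403/1024
(1,2): OLD=4383543/32768 → NEW=255, ERR=-3972297/32768
(1,3): OLD=11933547/131072 → NEW=0, ERR=11933547/131072
(1,4): OLD=1628905953/8388608 → NEW=255, ERR=-510189087/8388608
(1,5): OLD=9947641393/67108864 → NEW=255, ERR=-7165118927/67108864
(1,6): OLD=171974728895/1073741824 → NEW=255, ERR=-101829436225/1073741824
(2,0): OLD=1180633/16384 → NEW=0, ERR=1180633/16384
(2,1): OLD=60050787/524288 → NEW=0, ERR=60050787/524288
(2,2): OLD=1169911273/8388608 → NEW=255, ERR=-969183767/8388608
(2,3): OLD=5833421281/67108864 → NEW=0, ERR=5833421281/67108864
(2,4): OLD=92177944689/536870912 → NEW=255, ERR=-44724137871/536870912
(2,5): OLD=1745574796347/17179869184 → NEW=0, ERR=1745574796347/17179869184
(2,6): OLD=64085927293517/274877906944 → NEW=255, ERR=-6007938977203/274877906944
(3,0): OLD=704597961/8388608 → NEW=0, ERR=704597961/8388608
(3,1): OLD=8078666901/67108864 → NEW=0, ERR=8078666901/67108864
(3,2): OLD=74635261391/536870912 → NEW=255, ERR=-62266821169/536870912
(3,3): OLD=175195139033/2147483648 → NEW=0, ERR=175195139033/2147483648
(3,4): OLD=54190244795337/274877906944 → NEW=255, ERR=-15903621475383/274877906944
(3,5): OLD=444498796317419/2199023255552 → NEW=255, ERR=-116252133848341/2199023255552
(3,6): OLD=7296941030426101/35184372088832 → NEW=255, ERR=-1675073852226059/35184372088832
(4,0): OLD=90000882983/1073741824 → NEW=0, ERR=90000882983/1073741824
(4,1): OLD=2401636418043/17179869184 → NEW=255, ERR=-1979230223877/17179869184
(4,2): OLD=10493065617557/274877906944 → NEW=0, ERR=10493065617557/274877906944
(4,3): OLD=332268389174775/2199023255552 → NEW=255, ERR=-228482540990985/2199023255552
(4,4): OLD=1946561689386741/17592186044416 → NEW=0, ERR=1946561689386741/17592186044416
(4,5): OLD=124043748475703605/562949953421312 → NEW=255, ERR=-19508489646730955/562949953421312
(4,6): OLD=1753315548110569475/9007199254740992 → NEW=255, ERR=-543520261848383485/9007199254740992
Row 0: ..#.###
Row 1: ..#.###
Row 2: ..#.#.#
Row 3: ..#.###
Row 4: .#.#.##

Answer: ..#.###
..#.###
..#.#.#
..#.###
.#.#.##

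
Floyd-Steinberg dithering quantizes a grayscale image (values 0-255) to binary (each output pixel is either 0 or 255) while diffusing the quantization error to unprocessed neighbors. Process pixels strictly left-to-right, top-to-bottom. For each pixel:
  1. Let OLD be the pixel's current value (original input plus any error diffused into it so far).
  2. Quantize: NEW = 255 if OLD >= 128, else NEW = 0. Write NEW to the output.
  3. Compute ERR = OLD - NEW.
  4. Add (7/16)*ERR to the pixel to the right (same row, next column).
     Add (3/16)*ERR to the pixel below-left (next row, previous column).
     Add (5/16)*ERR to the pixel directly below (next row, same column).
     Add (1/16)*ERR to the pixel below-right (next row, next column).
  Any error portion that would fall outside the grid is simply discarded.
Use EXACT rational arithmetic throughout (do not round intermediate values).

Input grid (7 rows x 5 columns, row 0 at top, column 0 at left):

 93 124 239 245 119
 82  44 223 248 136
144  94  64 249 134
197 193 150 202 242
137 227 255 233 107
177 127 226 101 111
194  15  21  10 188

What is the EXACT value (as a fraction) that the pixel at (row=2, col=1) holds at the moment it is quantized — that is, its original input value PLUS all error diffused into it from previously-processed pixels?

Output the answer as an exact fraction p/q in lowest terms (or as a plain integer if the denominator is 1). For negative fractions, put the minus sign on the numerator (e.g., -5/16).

(0,0): OLD=93 → NEW=0, ERR=93
(0,1): OLD=2635/16 → NEW=255, ERR=-1445/16
(0,2): OLD=51069/256 → NEW=255, ERR=-14211/256
(0,3): OLD=904043/4096 → NEW=255, ERR=-140437/4096
(0,4): OLD=6815725/65536 → NEW=0, ERR=6815725/65536
(1,0): OLD=24097/256 → NEW=0, ERR=24097/256
(1,1): OLD=107239/2048 → NEW=0, ERR=107239/2048
(1,2): OLD=14187763/65536 → NEW=255, ERR=-2523917/65536
(1,3): OLD=61988407/262144 → NEW=255, ERR=-4858313/262144
(1,4): OLD=663743685/4194304 → NEW=255, ERR=-405803835/4194304
(2,0): OLD=6004189/32768 → NEW=255, ERR=-2351651/32768
(2,1): OLD=81398351/1048576 → NEW=0, ERR=81398351/1048576
Target (2,1): original=94, with diffused error = 81398351/1048576

Answer: 81398351/1048576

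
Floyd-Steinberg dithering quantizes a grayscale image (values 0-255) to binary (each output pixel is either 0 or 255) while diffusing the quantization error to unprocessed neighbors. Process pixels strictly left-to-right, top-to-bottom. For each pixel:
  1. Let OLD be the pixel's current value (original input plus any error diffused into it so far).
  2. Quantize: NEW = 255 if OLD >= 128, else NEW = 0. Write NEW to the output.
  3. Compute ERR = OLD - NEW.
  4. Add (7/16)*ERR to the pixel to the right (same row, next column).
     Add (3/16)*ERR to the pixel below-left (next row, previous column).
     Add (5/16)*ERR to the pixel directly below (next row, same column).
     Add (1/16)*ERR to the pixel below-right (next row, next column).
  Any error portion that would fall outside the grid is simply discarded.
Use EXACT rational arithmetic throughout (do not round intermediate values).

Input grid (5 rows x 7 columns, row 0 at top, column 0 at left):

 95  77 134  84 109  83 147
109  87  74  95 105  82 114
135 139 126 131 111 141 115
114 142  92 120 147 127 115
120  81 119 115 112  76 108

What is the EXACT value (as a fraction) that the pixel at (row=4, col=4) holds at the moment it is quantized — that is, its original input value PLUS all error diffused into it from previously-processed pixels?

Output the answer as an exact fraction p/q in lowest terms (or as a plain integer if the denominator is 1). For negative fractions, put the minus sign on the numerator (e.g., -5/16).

Answer: 2242523129548419/35184372088832

Derivation:
(0,0): OLD=95 → NEW=0, ERR=95
(0,1): OLD=1897/16 → NEW=0, ERR=1897/16
(0,2): OLD=47583/256 → NEW=255, ERR=-17697/256
(0,3): OLD=220185/4096 → NEW=0, ERR=220185/4096
(0,4): OLD=8684719/65536 → NEW=255, ERR=-8026961/65536
(0,5): OLD=30843081/1048576 → NEW=0, ERR=30843081/1048576
(0,6): OLD=2682152319/16777216 → NEW=255, ERR=-1596037761/16777216
(1,0): OLD=41195/256 → NEW=255, ERR=-24085/256
(1,1): OLD=155373/2048 → NEW=0, ERR=155373/2048
(1,2): OLD=6755313/65536 → NEW=0, ERR=6755313/65536
(1,3): OLD=33976349/262144 → NEW=255, ERR=-32870371/262144
(1,4): OLD=347977015/16777216 → NEW=0, ERR=347977015/16777216
(1,5): OLD=10035988839/134217728 → NEW=0, ERR=10035988839/134217728
(1,6): OLD=255171461673/2147483648 → NEW=0, ERR=255171461673/2147483648
(2,0): OLD=3926399/32768 → NEW=0, ERR=3926399/32768
(2,1): OLD=239681509/1048576 → NEW=255, ERR=-27705371/1048576
(2,2): OLD=2145523183/16777216 → NEW=0, ERR=2145523183/16777216
(2,3): OLD=21219239735/134217728 → NEW=255, ERR=-13006280905/134217728
(2,4): OLD=87262067879/1073741824 → NEW=0, ERR=87262067879/1073741824
(2,5): OLD=7679326610253/34359738368 → NEW=255, ERR=-1082406673587/34359738368
(2,6): OLD=78628001958635/549755813888 → NEW=255, ERR=-61559730582805/549755813888
(3,0): OLD=2457710351/16777216 → NEW=255, ERR=-1820479729/16777216
(3,1): OLD=15802466403/134217728 → NEW=0, ERR=15802466403/134217728
(3,2): OLD=175720778777/1073741824 → NEW=255, ERR=-98083386343/1073741824
(3,3): OLD=313462262207/4294967296 → NEW=0, ERR=313462262207/4294967296
(3,4): OLD=105753094253327/549755813888 → NEW=255, ERR=-34434638288113/549755813888
(3,5): OLD=324733899461149/4398046511104 → NEW=0, ERR=324733899461149/4398046511104
(3,6): OLD=7764605599128067/70368744177664 → NEW=0, ERR=7764605599128067/70368744177664
(4,0): OLD=232286247809/2147483648 → NEW=0, ERR=232286247809/2147483648
(4,1): OLD=4851818131341/34359738368 → NEW=255, ERR=-3909915152499/34359738368
(4,2): OLD=33926719662435/549755813888 → NEW=0, ERR=33926719662435/549755813888
(4,3): OLD=648065487165745/4398046511104 → NEW=255, ERR=-473436373165775/4398046511104
(4,4): OLD=2242523129548419/35184372088832 → NEW=0, ERR=2242523129548419/35184372088832
Target (4,4): original=112, with diffused error = 2242523129548419/35184372088832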